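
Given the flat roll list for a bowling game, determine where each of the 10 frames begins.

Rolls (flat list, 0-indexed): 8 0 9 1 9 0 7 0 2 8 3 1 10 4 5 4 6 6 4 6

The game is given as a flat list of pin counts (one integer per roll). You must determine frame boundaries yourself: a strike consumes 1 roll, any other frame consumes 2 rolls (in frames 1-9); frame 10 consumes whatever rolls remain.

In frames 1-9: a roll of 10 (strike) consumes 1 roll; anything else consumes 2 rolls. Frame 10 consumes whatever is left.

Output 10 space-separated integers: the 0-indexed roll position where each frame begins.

Frame 1 starts at roll index 0: rolls=8,0 (sum=8), consumes 2 rolls
Frame 2 starts at roll index 2: rolls=9,1 (sum=10), consumes 2 rolls
Frame 3 starts at roll index 4: rolls=9,0 (sum=9), consumes 2 rolls
Frame 4 starts at roll index 6: rolls=7,0 (sum=7), consumes 2 rolls
Frame 5 starts at roll index 8: rolls=2,8 (sum=10), consumes 2 rolls
Frame 6 starts at roll index 10: rolls=3,1 (sum=4), consumes 2 rolls
Frame 7 starts at roll index 12: roll=10 (strike), consumes 1 roll
Frame 8 starts at roll index 13: rolls=4,5 (sum=9), consumes 2 rolls
Frame 9 starts at roll index 15: rolls=4,6 (sum=10), consumes 2 rolls
Frame 10 starts at roll index 17: 3 remaining rolls

Answer: 0 2 4 6 8 10 12 13 15 17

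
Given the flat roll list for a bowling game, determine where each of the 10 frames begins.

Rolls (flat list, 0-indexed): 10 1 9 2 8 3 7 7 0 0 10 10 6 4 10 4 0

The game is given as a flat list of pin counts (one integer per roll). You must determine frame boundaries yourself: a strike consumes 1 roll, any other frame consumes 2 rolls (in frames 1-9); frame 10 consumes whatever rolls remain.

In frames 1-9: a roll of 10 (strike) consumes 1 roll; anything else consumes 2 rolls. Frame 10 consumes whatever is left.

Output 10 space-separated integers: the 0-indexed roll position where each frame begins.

Frame 1 starts at roll index 0: roll=10 (strike), consumes 1 roll
Frame 2 starts at roll index 1: rolls=1,9 (sum=10), consumes 2 rolls
Frame 3 starts at roll index 3: rolls=2,8 (sum=10), consumes 2 rolls
Frame 4 starts at roll index 5: rolls=3,7 (sum=10), consumes 2 rolls
Frame 5 starts at roll index 7: rolls=7,0 (sum=7), consumes 2 rolls
Frame 6 starts at roll index 9: rolls=0,10 (sum=10), consumes 2 rolls
Frame 7 starts at roll index 11: roll=10 (strike), consumes 1 roll
Frame 8 starts at roll index 12: rolls=6,4 (sum=10), consumes 2 rolls
Frame 9 starts at roll index 14: roll=10 (strike), consumes 1 roll
Frame 10 starts at roll index 15: 2 remaining rolls

Answer: 0 1 3 5 7 9 11 12 14 15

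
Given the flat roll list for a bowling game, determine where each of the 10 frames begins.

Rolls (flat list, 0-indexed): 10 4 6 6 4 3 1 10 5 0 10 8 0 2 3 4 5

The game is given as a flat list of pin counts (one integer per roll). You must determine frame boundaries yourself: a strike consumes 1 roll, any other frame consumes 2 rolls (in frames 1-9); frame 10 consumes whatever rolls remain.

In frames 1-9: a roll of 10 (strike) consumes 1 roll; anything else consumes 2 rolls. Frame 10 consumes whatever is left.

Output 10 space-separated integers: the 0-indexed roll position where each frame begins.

Answer: 0 1 3 5 7 8 10 11 13 15

Derivation:
Frame 1 starts at roll index 0: roll=10 (strike), consumes 1 roll
Frame 2 starts at roll index 1: rolls=4,6 (sum=10), consumes 2 rolls
Frame 3 starts at roll index 3: rolls=6,4 (sum=10), consumes 2 rolls
Frame 4 starts at roll index 5: rolls=3,1 (sum=4), consumes 2 rolls
Frame 5 starts at roll index 7: roll=10 (strike), consumes 1 roll
Frame 6 starts at roll index 8: rolls=5,0 (sum=5), consumes 2 rolls
Frame 7 starts at roll index 10: roll=10 (strike), consumes 1 roll
Frame 8 starts at roll index 11: rolls=8,0 (sum=8), consumes 2 rolls
Frame 9 starts at roll index 13: rolls=2,3 (sum=5), consumes 2 rolls
Frame 10 starts at roll index 15: 2 remaining rolls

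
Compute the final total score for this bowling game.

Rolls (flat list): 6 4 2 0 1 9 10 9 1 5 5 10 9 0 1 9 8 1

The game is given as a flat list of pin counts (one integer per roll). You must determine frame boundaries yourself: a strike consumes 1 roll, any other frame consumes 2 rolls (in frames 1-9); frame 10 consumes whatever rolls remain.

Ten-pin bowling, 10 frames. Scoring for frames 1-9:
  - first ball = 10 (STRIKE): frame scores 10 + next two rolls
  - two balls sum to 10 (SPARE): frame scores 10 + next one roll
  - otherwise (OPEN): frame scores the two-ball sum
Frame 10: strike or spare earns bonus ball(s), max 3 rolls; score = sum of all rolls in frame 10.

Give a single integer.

Answer: 144

Derivation:
Frame 1: SPARE (6+4=10). 10 + next roll (2) = 12. Cumulative: 12
Frame 2: OPEN (2+0=2). Cumulative: 14
Frame 3: SPARE (1+9=10). 10 + next roll (10) = 20. Cumulative: 34
Frame 4: STRIKE. 10 + next two rolls (9+1) = 20. Cumulative: 54
Frame 5: SPARE (9+1=10). 10 + next roll (5) = 15. Cumulative: 69
Frame 6: SPARE (5+5=10). 10 + next roll (10) = 20. Cumulative: 89
Frame 7: STRIKE. 10 + next two rolls (9+0) = 19. Cumulative: 108
Frame 8: OPEN (9+0=9). Cumulative: 117
Frame 9: SPARE (1+9=10). 10 + next roll (8) = 18. Cumulative: 135
Frame 10: OPEN. Sum of all frame-10 rolls (8+1) = 9. Cumulative: 144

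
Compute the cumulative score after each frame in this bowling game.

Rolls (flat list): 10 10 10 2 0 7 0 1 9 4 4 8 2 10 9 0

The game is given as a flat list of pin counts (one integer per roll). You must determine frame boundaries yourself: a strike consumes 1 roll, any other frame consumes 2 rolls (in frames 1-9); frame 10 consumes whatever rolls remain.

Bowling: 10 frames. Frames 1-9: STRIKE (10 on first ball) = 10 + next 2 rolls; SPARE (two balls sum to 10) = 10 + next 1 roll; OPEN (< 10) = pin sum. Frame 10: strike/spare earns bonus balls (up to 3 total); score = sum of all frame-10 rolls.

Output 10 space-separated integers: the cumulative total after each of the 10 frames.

Frame 1: STRIKE. 10 + next two rolls (10+10) = 30. Cumulative: 30
Frame 2: STRIKE. 10 + next two rolls (10+2) = 22. Cumulative: 52
Frame 3: STRIKE. 10 + next two rolls (2+0) = 12. Cumulative: 64
Frame 4: OPEN (2+0=2). Cumulative: 66
Frame 5: OPEN (7+0=7). Cumulative: 73
Frame 6: SPARE (1+9=10). 10 + next roll (4) = 14. Cumulative: 87
Frame 7: OPEN (4+4=8). Cumulative: 95
Frame 8: SPARE (8+2=10). 10 + next roll (10) = 20. Cumulative: 115
Frame 9: STRIKE. 10 + next two rolls (9+0) = 19. Cumulative: 134
Frame 10: OPEN. Sum of all frame-10 rolls (9+0) = 9. Cumulative: 143

Answer: 30 52 64 66 73 87 95 115 134 143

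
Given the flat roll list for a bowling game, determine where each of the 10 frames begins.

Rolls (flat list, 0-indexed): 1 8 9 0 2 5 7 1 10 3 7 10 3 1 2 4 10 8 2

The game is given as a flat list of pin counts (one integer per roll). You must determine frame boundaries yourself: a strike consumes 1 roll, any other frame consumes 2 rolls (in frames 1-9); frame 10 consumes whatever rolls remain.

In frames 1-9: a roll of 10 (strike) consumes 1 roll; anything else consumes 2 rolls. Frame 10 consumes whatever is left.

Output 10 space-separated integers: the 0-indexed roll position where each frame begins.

Frame 1 starts at roll index 0: rolls=1,8 (sum=9), consumes 2 rolls
Frame 2 starts at roll index 2: rolls=9,0 (sum=9), consumes 2 rolls
Frame 3 starts at roll index 4: rolls=2,5 (sum=7), consumes 2 rolls
Frame 4 starts at roll index 6: rolls=7,1 (sum=8), consumes 2 rolls
Frame 5 starts at roll index 8: roll=10 (strike), consumes 1 roll
Frame 6 starts at roll index 9: rolls=3,7 (sum=10), consumes 2 rolls
Frame 7 starts at roll index 11: roll=10 (strike), consumes 1 roll
Frame 8 starts at roll index 12: rolls=3,1 (sum=4), consumes 2 rolls
Frame 9 starts at roll index 14: rolls=2,4 (sum=6), consumes 2 rolls
Frame 10 starts at roll index 16: 3 remaining rolls

Answer: 0 2 4 6 8 9 11 12 14 16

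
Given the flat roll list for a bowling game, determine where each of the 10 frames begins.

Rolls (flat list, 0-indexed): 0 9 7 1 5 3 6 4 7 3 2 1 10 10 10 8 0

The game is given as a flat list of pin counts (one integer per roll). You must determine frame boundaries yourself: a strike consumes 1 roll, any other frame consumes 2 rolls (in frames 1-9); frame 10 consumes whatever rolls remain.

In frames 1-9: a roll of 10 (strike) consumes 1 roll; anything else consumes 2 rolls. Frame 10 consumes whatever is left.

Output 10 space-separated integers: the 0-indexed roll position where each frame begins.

Answer: 0 2 4 6 8 10 12 13 14 15

Derivation:
Frame 1 starts at roll index 0: rolls=0,9 (sum=9), consumes 2 rolls
Frame 2 starts at roll index 2: rolls=7,1 (sum=8), consumes 2 rolls
Frame 3 starts at roll index 4: rolls=5,3 (sum=8), consumes 2 rolls
Frame 4 starts at roll index 6: rolls=6,4 (sum=10), consumes 2 rolls
Frame 5 starts at roll index 8: rolls=7,3 (sum=10), consumes 2 rolls
Frame 6 starts at roll index 10: rolls=2,1 (sum=3), consumes 2 rolls
Frame 7 starts at roll index 12: roll=10 (strike), consumes 1 roll
Frame 8 starts at roll index 13: roll=10 (strike), consumes 1 roll
Frame 9 starts at roll index 14: roll=10 (strike), consumes 1 roll
Frame 10 starts at roll index 15: 2 remaining rolls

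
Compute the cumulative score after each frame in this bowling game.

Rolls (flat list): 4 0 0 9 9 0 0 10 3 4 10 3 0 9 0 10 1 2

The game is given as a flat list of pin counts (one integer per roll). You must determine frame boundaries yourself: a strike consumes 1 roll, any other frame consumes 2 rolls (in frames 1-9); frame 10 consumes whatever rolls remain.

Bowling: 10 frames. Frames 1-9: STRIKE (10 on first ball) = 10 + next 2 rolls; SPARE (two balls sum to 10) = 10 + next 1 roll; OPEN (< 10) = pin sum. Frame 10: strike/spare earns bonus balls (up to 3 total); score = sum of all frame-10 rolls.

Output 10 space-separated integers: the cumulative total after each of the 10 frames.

Answer: 4 13 22 35 42 55 58 67 80 83

Derivation:
Frame 1: OPEN (4+0=4). Cumulative: 4
Frame 2: OPEN (0+9=9). Cumulative: 13
Frame 3: OPEN (9+0=9). Cumulative: 22
Frame 4: SPARE (0+10=10). 10 + next roll (3) = 13. Cumulative: 35
Frame 5: OPEN (3+4=7). Cumulative: 42
Frame 6: STRIKE. 10 + next two rolls (3+0) = 13. Cumulative: 55
Frame 7: OPEN (3+0=3). Cumulative: 58
Frame 8: OPEN (9+0=9). Cumulative: 67
Frame 9: STRIKE. 10 + next two rolls (1+2) = 13. Cumulative: 80
Frame 10: OPEN. Sum of all frame-10 rolls (1+2) = 3. Cumulative: 83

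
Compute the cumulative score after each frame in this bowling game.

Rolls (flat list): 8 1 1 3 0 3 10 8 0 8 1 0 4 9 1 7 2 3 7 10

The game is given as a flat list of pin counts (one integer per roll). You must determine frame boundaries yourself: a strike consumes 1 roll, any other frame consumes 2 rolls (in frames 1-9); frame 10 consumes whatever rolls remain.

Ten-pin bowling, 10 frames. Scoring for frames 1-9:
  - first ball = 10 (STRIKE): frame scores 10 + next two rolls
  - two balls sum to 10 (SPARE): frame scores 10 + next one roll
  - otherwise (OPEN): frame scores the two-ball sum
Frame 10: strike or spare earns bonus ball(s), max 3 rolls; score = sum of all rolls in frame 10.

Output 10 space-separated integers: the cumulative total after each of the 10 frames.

Answer: 9 13 16 34 42 51 55 72 81 101

Derivation:
Frame 1: OPEN (8+1=9). Cumulative: 9
Frame 2: OPEN (1+3=4). Cumulative: 13
Frame 3: OPEN (0+3=3). Cumulative: 16
Frame 4: STRIKE. 10 + next two rolls (8+0) = 18. Cumulative: 34
Frame 5: OPEN (8+0=8). Cumulative: 42
Frame 6: OPEN (8+1=9). Cumulative: 51
Frame 7: OPEN (0+4=4). Cumulative: 55
Frame 8: SPARE (9+1=10). 10 + next roll (7) = 17. Cumulative: 72
Frame 9: OPEN (7+2=9). Cumulative: 81
Frame 10: SPARE. Sum of all frame-10 rolls (3+7+10) = 20. Cumulative: 101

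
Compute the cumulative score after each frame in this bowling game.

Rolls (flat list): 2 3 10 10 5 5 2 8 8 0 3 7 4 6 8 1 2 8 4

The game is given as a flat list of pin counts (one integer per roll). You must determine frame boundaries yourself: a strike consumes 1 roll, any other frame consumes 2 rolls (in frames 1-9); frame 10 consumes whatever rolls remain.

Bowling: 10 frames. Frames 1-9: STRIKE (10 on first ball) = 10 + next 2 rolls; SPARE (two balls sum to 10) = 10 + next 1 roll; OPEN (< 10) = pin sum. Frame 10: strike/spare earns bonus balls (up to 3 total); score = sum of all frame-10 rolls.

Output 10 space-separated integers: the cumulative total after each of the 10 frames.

Answer: 5 30 50 62 80 88 102 120 129 143

Derivation:
Frame 1: OPEN (2+3=5). Cumulative: 5
Frame 2: STRIKE. 10 + next two rolls (10+5) = 25. Cumulative: 30
Frame 3: STRIKE. 10 + next two rolls (5+5) = 20. Cumulative: 50
Frame 4: SPARE (5+5=10). 10 + next roll (2) = 12. Cumulative: 62
Frame 5: SPARE (2+8=10). 10 + next roll (8) = 18. Cumulative: 80
Frame 6: OPEN (8+0=8). Cumulative: 88
Frame 7: SPARE (3+7=10). 10 + next roll (4) = 14. Cumulative: 102
Frame 8: SPARE (4+6=10). 10 + next roll (8) = 18. Cumulative: 120
Frame 9: OPEN (8+1=9). Cumulative: 129
Frame 10: SPARE. Sum of all frame-10 rolls (2+8+4) = 14. Cumulative: 143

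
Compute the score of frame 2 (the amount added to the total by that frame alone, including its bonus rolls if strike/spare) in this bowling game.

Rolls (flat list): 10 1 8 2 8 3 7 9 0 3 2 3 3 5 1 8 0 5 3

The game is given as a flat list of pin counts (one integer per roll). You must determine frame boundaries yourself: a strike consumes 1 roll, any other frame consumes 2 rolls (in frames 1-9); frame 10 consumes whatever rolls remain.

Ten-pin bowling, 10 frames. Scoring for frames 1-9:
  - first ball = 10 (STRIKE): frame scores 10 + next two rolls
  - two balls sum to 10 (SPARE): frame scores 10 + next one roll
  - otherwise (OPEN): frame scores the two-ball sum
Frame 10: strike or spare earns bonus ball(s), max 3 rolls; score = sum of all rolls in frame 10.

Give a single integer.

Frame 1: STRIKE. 10 + next two rolls (1+8) = 19. Cumulative: 19
Frame 2: OPEN (1+8=9). Cumulative: 28
Frame 3: SPARE (2+8=10). 10 + next roll (3) = 13. Cumulative: 41
Frame 4: SPARE (3+7=10). 10 + next roll (9) = 19. Cumulative: 60

Answer: 9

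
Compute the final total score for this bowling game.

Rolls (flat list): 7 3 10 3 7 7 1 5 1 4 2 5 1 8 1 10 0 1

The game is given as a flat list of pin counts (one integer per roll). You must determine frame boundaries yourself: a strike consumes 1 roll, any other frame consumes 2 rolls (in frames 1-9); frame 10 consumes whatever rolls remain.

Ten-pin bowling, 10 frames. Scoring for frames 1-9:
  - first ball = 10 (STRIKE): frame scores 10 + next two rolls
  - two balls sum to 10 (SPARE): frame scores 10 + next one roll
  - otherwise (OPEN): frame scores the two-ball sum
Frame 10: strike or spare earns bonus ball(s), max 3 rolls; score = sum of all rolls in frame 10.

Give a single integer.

Frame 1: SPARE (7+3=10). 10 + next roll (10) = 20. Cumulative: 20
Frame 2: STRIKE. 10 + next two rolls (3+7) = 20. Cumulative: 40
Frame 3: SPARE (3+7=10). 10 + next roll (7) = 17. Cumulative: 57
Frame 4: OPEN (7+1=8). Cumulative: 65
Frame 5: OPEN (5+1=6). Cumulative: 71
Frame 6: OPEN (4+2=6). Cumulative: 77
Frame 7: OPEN (5+1=6). Cumulative: 83
Frame 8: OPEN (8+1=9). Cumulative: 92
Frame 9: STRIKE. 10 + next two rolls (0+1) = 11. Cumulative: 103
Frame 10: OPEN. Sum of all frame-10 rolls (0+1) = 1. Cumulative: 104

Answer: 104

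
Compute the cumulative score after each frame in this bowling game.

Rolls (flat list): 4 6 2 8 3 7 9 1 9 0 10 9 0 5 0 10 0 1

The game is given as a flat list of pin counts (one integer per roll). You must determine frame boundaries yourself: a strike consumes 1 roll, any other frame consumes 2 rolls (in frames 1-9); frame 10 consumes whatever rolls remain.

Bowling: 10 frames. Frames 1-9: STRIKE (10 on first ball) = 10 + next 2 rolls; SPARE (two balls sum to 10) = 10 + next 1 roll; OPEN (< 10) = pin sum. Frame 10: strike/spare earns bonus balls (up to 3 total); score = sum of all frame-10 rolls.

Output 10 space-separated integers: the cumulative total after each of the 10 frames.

Answer: 12 25 44 63 72 91 100 105 116 117

Derivation:
Frame 1: SPARE (4+6=10). 10 + next roll (2) = 12. Cumulative: 12
Frame 2: SPARE (2+8=10). 10 + next roll (3) = 13. Cumulative: 25
Frame 3: SPARE (3+7=10). 10 + next roll (9) = 19. Cumulative: 44
Frame 4: SPARE (9+1=10). 10 + next roll (9) = 19. Cumulative: 63
Frame 5: OPEN (9+0=9). Cumulative: 72
Frame 6: STRIKE. 10 + next two rolls (9+0) = 19. Cumulative: 91
Frame 7: OPEN (9+0=9). Cumulative: 100
Frame 8: OPEN (5+0=5). Cumulative: 105
Frame 9: STRIKE. 10 + next two rolls (0+1) = 11. Cumulative: 116
Frame 10: OPEN. Sum of all frame-10 rolls (0+1) = 1. Cumulative: 117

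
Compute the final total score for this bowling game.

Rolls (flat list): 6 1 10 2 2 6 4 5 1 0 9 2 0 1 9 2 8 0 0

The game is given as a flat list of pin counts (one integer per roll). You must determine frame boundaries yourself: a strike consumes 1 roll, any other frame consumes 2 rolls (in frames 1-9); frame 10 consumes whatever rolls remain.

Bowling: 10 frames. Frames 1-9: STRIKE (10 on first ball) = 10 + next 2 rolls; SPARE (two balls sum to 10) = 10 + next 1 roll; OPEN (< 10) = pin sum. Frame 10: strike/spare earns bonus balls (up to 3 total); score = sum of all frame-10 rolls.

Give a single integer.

Frame 1: OPEN (6+1=7). Cumulative: 7
Frame 2: STRIKE. 10 + next two rolls (2+2) = 14. Cumulative: 21
Frame 3: OPEN (2+2=4). Cumulative: 25
Frame 4: SPARE (6+4=10). 10 + next roll (5) = 15. Cumulative: 40
Frame 5: OPEN (5+1=6). Cumulative: 46
Frame 6: OPEN (0+9=9). Cumulative: 55
Frame 7: OPEN (2+0=2). Cumulative: 57
Frame 8: SPARE (1+9=10). 10 + next roll (2) = 12. Cumulative: 69
Frame 9: SPARE (2+8=10). 10 + next roll (0) = 10. Cumulative: 79
Frame 10: OPEN. Sum of all frame-10 rolls (0+0) = 0. Cumulative: 79

Answer: 79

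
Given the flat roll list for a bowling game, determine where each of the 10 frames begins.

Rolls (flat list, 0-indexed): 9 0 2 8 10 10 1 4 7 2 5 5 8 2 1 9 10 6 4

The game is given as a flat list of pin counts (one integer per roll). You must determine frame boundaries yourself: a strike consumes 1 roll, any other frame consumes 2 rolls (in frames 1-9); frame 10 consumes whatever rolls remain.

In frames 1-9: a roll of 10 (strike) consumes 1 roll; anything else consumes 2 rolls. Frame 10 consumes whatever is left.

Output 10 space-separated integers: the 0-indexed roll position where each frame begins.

Answer: 0 2 4 5 6 8 10 12 14 16

Derivation:
Frame 1 starts at roll index 0: rolls=9,0 (sum=9), consumes 2 rolls
Frame 2 starts at roll index 2: rolls=2,8 (sum=10), consumes 2 rolls
Frame 3 starts at roll index 4: roll=10 (strike), consumes 1 roll
Frame 4 starts at roll index 5: roll=10 (strike), consumes 1 roll
Frame 5 starts at roll index 6: rolls=1,4 (sum=5), consumes 2 rolls
Frame 6 starts at roll index 8: rolls=7,2 (sum=9), consumes 2 rolls
Frame 7 starts at roll index 10: rolls=5,5 (sum=10), consumes 2 rolls
Frame 8 starts at roll index 12: rolls=8,2 (sum=10), consumes 2 rolls
Frame 9 starts at roll index 14: rolls=1,9 (sum=10), consumes 2 rolls
Frame 10 starts at roll index 16: 3 remaining rolls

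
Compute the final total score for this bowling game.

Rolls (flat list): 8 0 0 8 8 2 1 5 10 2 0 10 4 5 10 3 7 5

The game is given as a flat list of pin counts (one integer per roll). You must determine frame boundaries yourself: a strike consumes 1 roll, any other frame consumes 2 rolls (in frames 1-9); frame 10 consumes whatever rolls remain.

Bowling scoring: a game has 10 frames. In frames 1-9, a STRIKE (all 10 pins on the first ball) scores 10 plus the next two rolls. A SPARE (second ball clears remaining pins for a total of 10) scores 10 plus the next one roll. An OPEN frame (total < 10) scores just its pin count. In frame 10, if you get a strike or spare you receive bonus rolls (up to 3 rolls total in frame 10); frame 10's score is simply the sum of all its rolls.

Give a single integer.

Frame 1: OPEN (8+0=8). Cumulative: 8
Frame 2: OPEN (0+8=8). Cumulative: 16
Frame 3: SPARE (8+2=10). 10 + next roll (1) = 11. Cumulative: 27
Frame 4: OPEN (1+5=6). Cumulative: 33
Frame 5: STRIKE. 10 + next two rolls (2+0) = 12. Cumulative: 45
Frame 6: OPEN (2+0=2). Cumulative: 47
Frame 7: STRIKE. 10 + next two rolls (4+5) = 19. Cumulative: 66
Frame 8: OPEN (4+5=9). Cumulative: 75
Frame 9: STRIKE. 10 + next two rolls (3+7) = 20. Cumulative: 95
Frame 10: SPARE. Sum of all frame-10 rolls (3+7+5) = 15. Cumulative: 110

Answer: 110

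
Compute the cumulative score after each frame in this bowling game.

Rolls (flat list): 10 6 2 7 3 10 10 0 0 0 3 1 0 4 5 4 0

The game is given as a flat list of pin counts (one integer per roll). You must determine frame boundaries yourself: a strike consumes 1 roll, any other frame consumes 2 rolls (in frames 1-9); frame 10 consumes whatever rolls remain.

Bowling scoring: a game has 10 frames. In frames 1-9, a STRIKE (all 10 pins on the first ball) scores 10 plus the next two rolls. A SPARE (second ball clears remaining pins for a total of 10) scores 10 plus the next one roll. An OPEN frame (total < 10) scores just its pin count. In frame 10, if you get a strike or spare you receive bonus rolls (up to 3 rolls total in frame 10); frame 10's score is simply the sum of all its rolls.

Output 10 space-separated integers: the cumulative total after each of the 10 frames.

Answer: 18 26 46 66 76 76 79 80 89 93

Derivation:
Frame 1: STRIKE. 10 + next two rolls (6+2) = 18. Cumulative: 18
Frame 2: OPEN (6+2=8). Cumulative: 26
Frame 3: SPARE (7+3=10). 10 + next roll (10) = 20. Cumulative: 46
Frame 4: STRIKE. 10 + next two rolls (10+0) = 20. Cumulative: 66
Frame 5: STRIKE. 10 + next two rolls (0+0) = 10. Cumulative: 76
Frame 6: OPEN (0+0=0). Cumulative: 76
Frame 7: OPEN (0+3=3). Cumulative: 79
Frame 8: OPEN (1+0=1). Cumulative: 80
Frame 9: OPEN (4+5=9). Cumulative: 89
Frame 10: OPEN. Sum of all frame-10 rolls (4+0) = 4. Cumulative: 93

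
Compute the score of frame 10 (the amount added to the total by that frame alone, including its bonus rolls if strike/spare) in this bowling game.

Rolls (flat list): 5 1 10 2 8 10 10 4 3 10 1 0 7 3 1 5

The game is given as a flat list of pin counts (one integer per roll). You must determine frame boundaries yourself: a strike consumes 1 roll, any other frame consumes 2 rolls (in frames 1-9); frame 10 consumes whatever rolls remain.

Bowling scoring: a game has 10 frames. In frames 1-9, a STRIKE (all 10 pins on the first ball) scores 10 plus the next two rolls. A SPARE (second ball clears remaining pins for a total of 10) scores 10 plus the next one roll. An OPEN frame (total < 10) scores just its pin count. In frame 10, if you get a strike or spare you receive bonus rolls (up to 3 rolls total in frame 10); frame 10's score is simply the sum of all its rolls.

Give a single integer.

Frame 1: OPEN (5+1=6). Cumulative: 6
Frame 2: STRIKE. 10 + next two rolls (2+8) = 20. Cumulative: 26
Frame 3: SPARE (2+8=10). 10 + next roll (10) = 20. Cumulative: 46
Frame 4: STRIKE. 10 + next two rolls (10+4) = 24. Cumulative: 70
Frame 5: STRIKE. 10 + next two rolls (4+3) = 17. Cumulative: 87
Frame 6: OPEN (4+3=7). Cumulative: 94
Frame 7: STRIKE. 10 + next two rolls (1+0) = 11. Cumulative: 105
Frame 8: OPEN (1+0=1). Cumulative: 106
Frame 9: SPARE (7+3=10). 10 + next roll (1) = 11. Cumulative: 117
Frame 10: OPEN. Sum of all frame-10 rolls (1+5) = 6. Cumulative: 123

Answer: 6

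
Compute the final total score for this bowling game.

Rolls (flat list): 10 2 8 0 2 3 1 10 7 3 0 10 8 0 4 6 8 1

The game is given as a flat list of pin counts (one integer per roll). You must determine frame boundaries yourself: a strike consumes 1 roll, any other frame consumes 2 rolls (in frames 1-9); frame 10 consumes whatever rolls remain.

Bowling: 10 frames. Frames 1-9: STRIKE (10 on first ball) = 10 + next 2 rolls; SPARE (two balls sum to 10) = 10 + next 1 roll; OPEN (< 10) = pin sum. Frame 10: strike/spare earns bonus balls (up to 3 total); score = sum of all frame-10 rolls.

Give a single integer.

Frame 1: STRIKE. 10 + next two rolls (2+8) = 20. Cumulative: 20
Frame 2: SPARE (2+8=10). 10 + next roll (0) = 10. Cumulative: 30
Frame 3: OPEN (0+2=2). Cumulative: 32
Frame 4: OPEN (3+1=4). Cumulative: 36
Frame 5: STRIKE. 10 + next two rolls (7+3) = 20. Cumulative: 56
Frame 6: SPARE (7+3=10). 10 + next roll (0) = 10. Cumulative: 66
Frame 7: SPARE (0+10=10). 10 + next roll (8) = 18. Cumulative: 84
Frame 8: OPEN (8+0=8). Cumulative: 92
Frame 9: SPARE (4+6=10). 10 + next roll (8) = 18. Cumulative: 110
Frame 10: OPEN. Sum of all frame-10 rolls (8+1) = 9. Cumulative: 119

Answer: 119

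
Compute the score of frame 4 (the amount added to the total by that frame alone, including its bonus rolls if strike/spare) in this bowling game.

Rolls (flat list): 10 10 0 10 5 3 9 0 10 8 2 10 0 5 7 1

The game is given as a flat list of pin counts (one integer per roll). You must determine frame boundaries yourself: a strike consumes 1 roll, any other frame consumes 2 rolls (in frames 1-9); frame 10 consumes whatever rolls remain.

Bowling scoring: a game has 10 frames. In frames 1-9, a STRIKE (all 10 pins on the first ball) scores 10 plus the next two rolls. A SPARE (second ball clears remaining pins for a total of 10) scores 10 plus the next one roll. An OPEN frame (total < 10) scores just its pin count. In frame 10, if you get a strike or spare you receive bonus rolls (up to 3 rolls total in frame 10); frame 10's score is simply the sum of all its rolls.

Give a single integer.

Answer: 8

Derivation:
Frame 1: STRIKE. 10 + next two rolls (10+0) = 20. Cumulative: 20
Frame 2: STRIKE. 10 + next two rolls (0+10) = 20. Cumulative: 40
Frame 3: SPARE (0+10=10). 10 + next roll (5) = 15. Cumulative: 55
Frame 4: OPEN (5+3=8). Cumulative: 63
Frame 5: OPEN (9+0=9). Cumulative: 72
Frame 6: STRIKE. 10 + next two rolls (8+2) = 20. Cumulative: 92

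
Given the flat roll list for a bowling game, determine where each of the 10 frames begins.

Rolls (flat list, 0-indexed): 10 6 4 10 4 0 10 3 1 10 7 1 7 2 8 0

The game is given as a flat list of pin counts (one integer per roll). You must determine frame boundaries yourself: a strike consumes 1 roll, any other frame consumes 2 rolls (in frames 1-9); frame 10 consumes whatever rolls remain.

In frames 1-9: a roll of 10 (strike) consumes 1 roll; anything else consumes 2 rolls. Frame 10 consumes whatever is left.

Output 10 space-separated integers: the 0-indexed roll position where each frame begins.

Frame 1 starts at roll index 0: roll=10 (strike), consumes 1 roll
Frame 2 starts at roll index 1: rolls=6,4 (sum=10), consumes 2 rolls
Frame 3 starts at roll index 3: roll=10 (strike), consumes 1 roll
Frame 4 starts at roll index 4: rolls=4,0 (sum=4), consumes 2 rolls
Frame 5 starts at roll index 6: roll=10 (strike), consumes 1 roll
Frame 6 starts at roll index 7: rolls=3,1 (sum=4), consumes 2 rolls
Frame 7 starts at roll index 9: roll=10 (strike), consumes 1 roll
Frame 8 starts at roll index 10: rolls=7,1 (sum=8), consumes 2 rolls
Frame 9 starts at roll index 12: rolls=7,2 (sum=9), consumes 2 rolls
Frame 10 starts at roll index 14: 2 remaining rolls

Answer: 0 1 3 4 6 7 9 10 12 14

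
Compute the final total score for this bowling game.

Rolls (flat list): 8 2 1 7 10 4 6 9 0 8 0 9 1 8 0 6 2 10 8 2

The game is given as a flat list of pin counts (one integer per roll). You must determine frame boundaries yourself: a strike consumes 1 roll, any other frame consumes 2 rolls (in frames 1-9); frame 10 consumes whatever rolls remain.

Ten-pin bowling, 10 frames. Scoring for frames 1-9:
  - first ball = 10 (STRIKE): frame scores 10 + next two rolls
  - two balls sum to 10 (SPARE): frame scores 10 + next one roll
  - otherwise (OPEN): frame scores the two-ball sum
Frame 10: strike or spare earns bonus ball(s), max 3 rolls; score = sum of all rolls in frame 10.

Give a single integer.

Frame 1: SPARE (8+2=10). 10 + next roll (1) = 11. Cumulative: 11
Frame 2: OPEN (1+7=8). Cumulative: 19
Frame 3: STRIKE. 10 + next two rolls (4+6) = 20. Cumulative: 39
Frame 4: SPARE (4+6=10). 10 + next roll (9) = 19. Cumulative: 58
Frame 5: OPEN (9+0=9). Cumulative: 67
Frame 6: OPEN (8+0=8). Cumulative: 75
Frame 7: SPARE (9+1=10). 10 + next roll (8) = 18. Cumulative: 93
Frame 8: OPEN (8+0=8). Cumulative: 101
Frame 9: OPEN (6+2=8). Cumulative: 109
Frame 10: STRIKE. Sum of all frame-10 rolls (10+8+2) = 20. Cumulative: 129

Answer: 129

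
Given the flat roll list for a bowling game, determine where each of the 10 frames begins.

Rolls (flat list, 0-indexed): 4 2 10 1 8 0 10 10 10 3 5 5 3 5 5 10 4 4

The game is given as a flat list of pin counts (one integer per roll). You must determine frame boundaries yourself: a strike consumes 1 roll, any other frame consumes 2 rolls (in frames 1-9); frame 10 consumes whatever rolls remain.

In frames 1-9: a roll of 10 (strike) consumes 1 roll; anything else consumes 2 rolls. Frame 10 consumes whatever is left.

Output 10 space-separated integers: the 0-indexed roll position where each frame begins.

Answer: 0 2 3 5 7 8 9 11 13 15

Derivation:
Frame 1 starts at roll index 0: rolls=4,2 (sum=6), consumes 2 rolls
Frame 2 starts at roll index 2: roll=10 (strike), consumes 1 roll
Frame 3 starts at roll index 3: rolls=1,8 (sum=9), consumes 2 rolls
Frame 4 starts at roll index 5: rolls=0,10 (sum=10), consumes 2 rolls
Frame 5 starts at roll index 7: roll=10 (strike), consumes 1 roll
Frame 6 starts at roll index 8: roll=10 (strike), consumes 1 roll
Frame 7 starts at roll index 9: rolls=3,5 (sum=8), consumes 2 rolls
Frame 8 starts at roll index 11: rolls=5,3 (sum=8), consumes 2 rolls
Frame 9 starts at roll index 13: rolls=5,5 (sum=10), consumes 2 rolls
Frame 10 starts at roll index 15: 3 remaining rolls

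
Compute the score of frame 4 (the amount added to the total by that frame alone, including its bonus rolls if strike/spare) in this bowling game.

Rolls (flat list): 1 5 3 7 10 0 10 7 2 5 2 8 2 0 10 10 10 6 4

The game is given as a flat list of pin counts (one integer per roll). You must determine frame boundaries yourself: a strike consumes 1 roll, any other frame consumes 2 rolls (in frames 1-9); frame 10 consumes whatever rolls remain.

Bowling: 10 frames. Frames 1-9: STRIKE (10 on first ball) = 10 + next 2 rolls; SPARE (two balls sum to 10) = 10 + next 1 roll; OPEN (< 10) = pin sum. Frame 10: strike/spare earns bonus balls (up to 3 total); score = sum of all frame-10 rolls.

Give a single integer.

Answer: 17

Derivation:
Frame 1: OPEN (1+5=6). Cumulative: 6
Frame 2: SPARE (3+7=10). 10 + next roll (10) = 20. Cumulative: 26
Frame 3: STRIKE. 10 + next two rolls (0+10) = 20. Cumulative: 46
Frame 4: SPARE (0+10=10). 10 + next roll (7) = 17. Cumulative: 63
Frame 5: OPEN (7+2=9). Cumulative: 72
Frame 6: OPEN (5+2=7). Cumulative: 79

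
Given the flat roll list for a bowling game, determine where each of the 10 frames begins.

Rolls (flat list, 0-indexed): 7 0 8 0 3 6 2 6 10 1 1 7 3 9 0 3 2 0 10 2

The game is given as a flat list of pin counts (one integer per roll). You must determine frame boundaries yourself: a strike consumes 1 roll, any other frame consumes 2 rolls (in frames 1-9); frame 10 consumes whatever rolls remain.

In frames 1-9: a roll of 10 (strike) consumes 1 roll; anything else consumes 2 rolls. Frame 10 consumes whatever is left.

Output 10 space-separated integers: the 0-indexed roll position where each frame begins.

Frame 1 starts at roll index 0: rolls=7,0 (sum=7), consumes 2 rolls
Frame 2 starts at roll index 2: rolls=8,0 (sum=8), consumes 2 rolls
Frame 3 starts at roll index 4: rolls=3,6 (sum=9), consumes 2 rolls
Frame 4 starts at roll index 6: rolls=2,6 (sum=8), consumes 2 rolls
Frame 5 starts at roll index 8: roll=10 (strike), consumes 1 roll
Frame 6 starts at roll index 9: rolls=1,1 (sum=2), consumes 2 rolls
Frame 7 starts at roll index 11: rolls=7,3 (sum=10), consumes 2 rolls
Frame 8 starts at roll index 13: rolls=9,0 (sum=9), consumes 2 rolls
Frame 9 starts at roll index 15: rolls=3,2 (sum=5), consumes 2 rolls
Frame 10 starts at roll index 17: 3 remaining rolls

Answer: 0 2 4 6 8 9 11 13 15 17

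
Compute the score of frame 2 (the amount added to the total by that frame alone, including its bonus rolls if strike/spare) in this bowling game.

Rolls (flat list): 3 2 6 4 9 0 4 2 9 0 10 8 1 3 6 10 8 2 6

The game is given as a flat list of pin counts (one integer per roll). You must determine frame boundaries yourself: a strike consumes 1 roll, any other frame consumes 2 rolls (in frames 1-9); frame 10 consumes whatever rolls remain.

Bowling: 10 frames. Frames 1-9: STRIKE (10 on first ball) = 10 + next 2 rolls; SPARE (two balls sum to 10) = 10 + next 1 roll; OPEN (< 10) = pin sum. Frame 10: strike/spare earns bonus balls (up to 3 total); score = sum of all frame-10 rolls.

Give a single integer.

Frame 1: OPEN (3+2=5). Cumulative: 5
Frame 2: SPARE (6+4=10). 10 + next roll (9) = 19. Cumulative: 24
Frame 3: OPEN (9+0=9). Cumulative: 33
Frame 4: OPEN (4+2=6). Cumulative: 39

Answer: 19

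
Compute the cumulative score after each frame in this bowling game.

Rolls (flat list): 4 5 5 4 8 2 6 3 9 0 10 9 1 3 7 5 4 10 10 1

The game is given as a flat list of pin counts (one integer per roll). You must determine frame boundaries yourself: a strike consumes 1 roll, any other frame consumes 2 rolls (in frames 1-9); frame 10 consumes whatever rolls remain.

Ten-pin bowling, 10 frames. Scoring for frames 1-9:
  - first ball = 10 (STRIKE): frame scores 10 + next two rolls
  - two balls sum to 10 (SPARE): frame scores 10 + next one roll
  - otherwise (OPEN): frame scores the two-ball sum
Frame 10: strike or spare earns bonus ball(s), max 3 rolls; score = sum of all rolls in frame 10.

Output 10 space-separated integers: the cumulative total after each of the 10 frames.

Frame 1: OPEN (4+5=9). Cumulative: 9
Frame 2: OPEN (5+4=9). Cumulative: 18
Frame 3: SPARE (8+2=10). 10 + next roll (6) = 16. Cumulative: 34
Frame 4: OPEN (6+3=9). Cumulative: 43
Frame 5: OPEN (9+0=9). Cumulative: 52
Frame 6: STRIKE. 10 + next two rolls (9+1) = 20. Cumulative: 72
Frame 7: SPARE (9+1=10). 10 + next roll (3) = 13. Cumulative: 85
Frame 8: SPARE (3+7=10). 10 + next roll (5) = 15. Cumulative: 100
Frame 9: OPEN (5+4=9). Cumulative: 109
Frame 10: STRIKE. Sum of all frame-10 rolls (10+10+1) = 21. Cumulative: 130

Answer: 9 18 34 43 52 72 85 100 109 130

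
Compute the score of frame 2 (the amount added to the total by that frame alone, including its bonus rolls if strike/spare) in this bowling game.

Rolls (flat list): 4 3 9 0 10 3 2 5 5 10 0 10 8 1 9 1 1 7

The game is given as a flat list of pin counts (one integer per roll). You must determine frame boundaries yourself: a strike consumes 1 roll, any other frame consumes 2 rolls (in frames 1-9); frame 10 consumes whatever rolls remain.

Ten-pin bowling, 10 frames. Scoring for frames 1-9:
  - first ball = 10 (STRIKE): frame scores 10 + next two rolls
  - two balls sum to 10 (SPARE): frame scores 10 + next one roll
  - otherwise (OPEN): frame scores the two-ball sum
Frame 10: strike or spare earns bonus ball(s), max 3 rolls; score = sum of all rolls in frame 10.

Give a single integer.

Answer: 9

Derivation:
Frame 1: OPEN (4+3=7). Cumulative: 7
Frame 2: OPEN (9+0=9). Cumulative: 16
Frame 3: STRIKE. 10 + next two rolls (3+2) = 15. Cumulative: 31
Frame 4: OPEN (3+2=5). Cumulative: 36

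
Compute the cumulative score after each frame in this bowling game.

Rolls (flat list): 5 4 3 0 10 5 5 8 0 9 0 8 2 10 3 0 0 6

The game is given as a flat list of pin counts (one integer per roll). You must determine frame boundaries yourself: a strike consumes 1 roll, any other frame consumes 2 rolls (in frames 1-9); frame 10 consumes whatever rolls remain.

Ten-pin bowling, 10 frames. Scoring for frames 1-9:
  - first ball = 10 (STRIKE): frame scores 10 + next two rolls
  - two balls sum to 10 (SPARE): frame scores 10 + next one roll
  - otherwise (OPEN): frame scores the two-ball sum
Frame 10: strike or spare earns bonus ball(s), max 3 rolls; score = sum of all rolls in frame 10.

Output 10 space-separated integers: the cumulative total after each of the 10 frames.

Answer: 9 12 32 50 58 67 87 100 103 109

Derivation:
Frame 1: OPEN (5+4=9). Cumulative: 9
Frame 2: OPEN (3+0=3). Cumulative: 12
Frame 3: STRIKE. 10 + next two rolls (5+5) = 20. Cumulative: 32
Frame 4: SPARE (5+5=10). 10 + next roll (8) = 18. Cumulative: 50
Frame 5: OPEN (8+0=8). Cumulative: 58
Frame 6: OPEN (9+0=9). Cumulative: 67
Frame 7: SPARE (8+2=10). 10 + next roll (10) = 20. Cumulative: 87
Frame 8: STRIKE. 10 + next two rolls (3+0) = 13. Cumulative: 100
Frame 9: OPEN (3+0=3). Cumulative: 103
Frame 10: OPEN. Sum of all frame-10 rolls (0+6) = 6. Cumulative: 109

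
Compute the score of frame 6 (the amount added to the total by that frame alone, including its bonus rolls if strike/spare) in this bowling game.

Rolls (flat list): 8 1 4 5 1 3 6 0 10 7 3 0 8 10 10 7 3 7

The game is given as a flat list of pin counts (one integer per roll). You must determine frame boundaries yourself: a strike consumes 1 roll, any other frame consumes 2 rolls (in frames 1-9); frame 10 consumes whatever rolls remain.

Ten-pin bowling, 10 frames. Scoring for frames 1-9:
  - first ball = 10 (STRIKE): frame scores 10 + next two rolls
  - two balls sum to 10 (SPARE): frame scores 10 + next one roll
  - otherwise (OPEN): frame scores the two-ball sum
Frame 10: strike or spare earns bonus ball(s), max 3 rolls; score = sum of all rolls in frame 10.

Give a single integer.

Answer: 10

Derivation:
Frame 1: OPEN (8+1=9). Cumulative: 9
Frame 2: OPEN (4+5=9). Cumulative: 18
Frame 3: OPEN (1+3=4). Cumulative: 22
Frame 4: OPEN (6+0=6). Cumulative: 28
Frame 5: STRIKE. 10 + next two rolls (7+3) = 20. Cumulative: 48
Frame 6: SPARE (7+3=10). 10 + next roll (0) = 10. Cumulative: 58
Frame 7: OPEN (0+8=8). Cumulative: 66
Frame 8: STRIKE. 10 + next two rolls (10+7) = 27. Cumulative: 93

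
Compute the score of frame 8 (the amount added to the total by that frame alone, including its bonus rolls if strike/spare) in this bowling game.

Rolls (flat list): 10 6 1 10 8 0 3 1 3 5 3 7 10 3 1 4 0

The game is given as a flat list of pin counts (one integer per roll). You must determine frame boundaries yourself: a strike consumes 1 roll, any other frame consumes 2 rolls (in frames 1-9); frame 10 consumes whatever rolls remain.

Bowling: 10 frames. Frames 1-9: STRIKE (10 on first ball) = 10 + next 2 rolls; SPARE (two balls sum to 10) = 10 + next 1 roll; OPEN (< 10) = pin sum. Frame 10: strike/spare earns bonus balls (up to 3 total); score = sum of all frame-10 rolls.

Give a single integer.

Answer: 14

Derivation:
Frame 1: STRIKE. 10 + next two rolls (6+1) = 17. Cumulative: 17
Frame 2: OPEN (6+1=7). Cumulative: 24
Frame 3: STRIKE. 10 + next two rolls (8+0) = 18. Cumulative: 42
Frame 4: OPEN (8+0=8). Cumulative: 50
Frame 5: OPEN (3+1=4). Cumulative: 54
Frame 6: OPEN (3+5=8). Cumulative: 62
Frame 7: SPARE (3+7=10). 10 + next roll (10) = 20. Cumulative: 82
Frame 8: STRIKE. 10 + next two rolls (3+1) = 14. Cumulative: 96
Frame 9: OPEN (3+1=4). Cumulative: 100
Frame 10: OPEN. Sum of all frame-10 rolls (4+0) = 4. Cumulative: 104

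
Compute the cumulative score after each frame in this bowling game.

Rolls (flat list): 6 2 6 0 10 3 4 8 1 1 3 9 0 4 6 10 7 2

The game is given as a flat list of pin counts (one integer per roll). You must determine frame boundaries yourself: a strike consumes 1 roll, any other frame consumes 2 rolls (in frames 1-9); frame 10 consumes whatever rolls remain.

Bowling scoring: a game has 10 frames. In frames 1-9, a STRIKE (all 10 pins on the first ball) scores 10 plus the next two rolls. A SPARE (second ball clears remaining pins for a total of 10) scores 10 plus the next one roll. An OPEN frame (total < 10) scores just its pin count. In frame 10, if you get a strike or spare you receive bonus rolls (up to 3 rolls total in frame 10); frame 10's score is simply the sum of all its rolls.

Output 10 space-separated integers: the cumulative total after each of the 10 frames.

Frame 1: OPEN (6+2=8). Cumulative: 8
Frame 2: OPEN (6+0=6). Cumulative: 14
Frame 3: STRIKE. 10 + next two rolls (3+4) = 17. Cumulative: 31
Frame 4: OPEN (3+4=7). Cumulative: 38
Frame 5: OPEN (8+1=9). Cumulative: 47
Frame 6: OPEN (1+3=4). Cumulative: 51
Frame 7: OPEN (9+0=9). Cumulative: 60
Frame 8: SPARE (4+6=10). 10 + next roll (10) = 20. Cumulative: 80
Frame 9: STRIKE. 10 + next two rolls (7+2) = 19. Cumulative: 99
Frame 10: OPEN. Sum of all frame-10 rolls (7+2) = 9. Cumulative: 108

Answer: 8 14 31 38 47 51 60 80 99 108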